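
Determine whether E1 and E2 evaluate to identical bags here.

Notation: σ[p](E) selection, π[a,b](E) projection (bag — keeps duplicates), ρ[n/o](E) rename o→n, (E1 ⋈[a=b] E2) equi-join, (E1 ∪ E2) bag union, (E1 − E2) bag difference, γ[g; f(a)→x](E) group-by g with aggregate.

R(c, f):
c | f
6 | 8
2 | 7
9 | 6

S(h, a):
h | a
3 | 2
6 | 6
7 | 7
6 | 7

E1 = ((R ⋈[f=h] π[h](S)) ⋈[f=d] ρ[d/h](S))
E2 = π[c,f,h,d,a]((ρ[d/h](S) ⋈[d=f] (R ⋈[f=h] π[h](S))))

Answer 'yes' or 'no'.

E1 subexpression sizes:
  R → 3
  S → 4
  π[h](S) → 4
  (R ⋈[f=h] π[h](S)) → 3
  S → 4
  ρ[d/h](S) → 4
  ((R ⋈[f=h] π[h](S)) ⋈[f=d] ρ[d/h](S)) → 5
E2 subexpression sizes:
  S → 4
  ρ[d/h](S) → 4
  R → 3
  S → 4
  π[h](S) → 4
  (R ⋈[f=h] π[h](S)) → 3
  (ρ[d/h](S) ⋈[d=f] (R ⋈[f=h] π[h](S))) → 5
  π[c,f,h,d,a]((ρ[d/h](S) ⋈[d=f] (R ⋈[f=h] π[h](S)))) → 5

E1 and E2 produce the same multiset:
c | f | h | d | a
2 | 7 | 7 | 7 | 7
9 | 6 | 6 | 6 | 6
9 | 6 | 6 | 6 | 6
9 | 6 | 6 | 6 | 7
9 | 6 | 6 | 6 | 7

yes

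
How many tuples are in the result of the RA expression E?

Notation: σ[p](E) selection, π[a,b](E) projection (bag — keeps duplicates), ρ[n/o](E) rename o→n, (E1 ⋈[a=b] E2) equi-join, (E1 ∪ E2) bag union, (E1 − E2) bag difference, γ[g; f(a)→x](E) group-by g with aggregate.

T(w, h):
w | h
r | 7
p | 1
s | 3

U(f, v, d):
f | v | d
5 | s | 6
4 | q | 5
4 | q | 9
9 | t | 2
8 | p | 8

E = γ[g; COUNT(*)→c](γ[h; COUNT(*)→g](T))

Subexpression sizes:
  T → 3
  γ[h; COUNT(*)→g](T) → 3
  γ[g; COUNT(*)→c](γ[h; COUNT(*)→g](T)) → 1

|E| = 1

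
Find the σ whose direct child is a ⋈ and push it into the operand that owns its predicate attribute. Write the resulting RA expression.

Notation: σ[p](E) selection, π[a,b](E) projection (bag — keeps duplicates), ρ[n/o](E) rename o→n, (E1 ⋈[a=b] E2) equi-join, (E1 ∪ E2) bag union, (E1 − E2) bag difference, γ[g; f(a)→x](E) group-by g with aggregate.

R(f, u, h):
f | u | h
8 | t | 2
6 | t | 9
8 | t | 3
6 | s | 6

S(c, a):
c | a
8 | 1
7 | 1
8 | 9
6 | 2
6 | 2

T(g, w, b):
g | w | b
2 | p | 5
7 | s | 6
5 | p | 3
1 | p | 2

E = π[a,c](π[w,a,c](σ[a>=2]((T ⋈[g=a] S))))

σ filters on a, owned by the right side.
E' = π[a,c](π[w,a,c]((T ⋈[g=a] σ[a>=2](S))))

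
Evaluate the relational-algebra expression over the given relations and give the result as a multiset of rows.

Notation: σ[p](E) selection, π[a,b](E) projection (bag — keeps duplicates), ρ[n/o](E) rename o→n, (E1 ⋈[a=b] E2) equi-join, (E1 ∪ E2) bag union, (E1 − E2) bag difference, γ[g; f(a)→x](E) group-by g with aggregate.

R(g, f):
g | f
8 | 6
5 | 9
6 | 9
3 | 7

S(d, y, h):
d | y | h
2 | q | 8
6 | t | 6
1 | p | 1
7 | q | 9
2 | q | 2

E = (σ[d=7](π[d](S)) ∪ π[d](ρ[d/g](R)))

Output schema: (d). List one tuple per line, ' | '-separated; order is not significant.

Row counts bottom-up:
  S → 5
  π[d](S) → 5
  σ[d=7](π[d](S)) → 1
  R → 4
  ρ[d/g](R) → 4
  π[d](ρ[d/g](R)) → 4
  (σ[d=7](π[d](S)) ∪ π[d](ρ[d/g](R))) → 5

== RESULT ==
d
3
5
6
7
8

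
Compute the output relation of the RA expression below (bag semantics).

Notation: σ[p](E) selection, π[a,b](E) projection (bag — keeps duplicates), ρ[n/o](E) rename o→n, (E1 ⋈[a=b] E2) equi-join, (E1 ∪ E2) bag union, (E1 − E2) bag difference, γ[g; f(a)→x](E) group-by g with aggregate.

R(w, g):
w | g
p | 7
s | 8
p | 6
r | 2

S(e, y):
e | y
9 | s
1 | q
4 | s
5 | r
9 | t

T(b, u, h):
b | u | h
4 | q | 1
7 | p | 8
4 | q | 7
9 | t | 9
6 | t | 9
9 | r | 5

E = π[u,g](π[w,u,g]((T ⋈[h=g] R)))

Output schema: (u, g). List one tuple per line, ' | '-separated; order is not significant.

Row counts bottom-up:
  T → 6
  R → 4
  (T ⋈[h=g] R) → 2
  π[w,u,g]((T ⋈[h=g] R)) → 2
  π[u,g](π[w,u,g]((T ⋈[h=g] R))) → 2

== RESULT ==
u | g
p | 8
q | 7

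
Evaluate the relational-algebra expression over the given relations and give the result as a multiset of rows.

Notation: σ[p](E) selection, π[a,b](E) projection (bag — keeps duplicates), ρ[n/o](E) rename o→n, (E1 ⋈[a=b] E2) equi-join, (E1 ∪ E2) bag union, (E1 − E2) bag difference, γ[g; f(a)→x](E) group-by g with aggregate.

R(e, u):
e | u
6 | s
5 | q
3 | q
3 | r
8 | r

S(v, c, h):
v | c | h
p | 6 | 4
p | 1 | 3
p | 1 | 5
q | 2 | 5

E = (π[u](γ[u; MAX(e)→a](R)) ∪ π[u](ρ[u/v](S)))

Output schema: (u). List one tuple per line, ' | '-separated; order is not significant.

Row counts bottom-up:
  R → 5
  γ[u; MAX(e)→a](R) → 3
  π[u](γ[u; MAX(e)→a](R)) → 3
  S → 4
  ρ[u/v](S) → 4
  π[u](ρ[u/v](S)) → 4
  (π[u](γ[u; MAX(e)→a](R)) ∪ π[u](ρ[u/v](S))) → 7

== RESULT ==
u
p
p
p
q
q
r
s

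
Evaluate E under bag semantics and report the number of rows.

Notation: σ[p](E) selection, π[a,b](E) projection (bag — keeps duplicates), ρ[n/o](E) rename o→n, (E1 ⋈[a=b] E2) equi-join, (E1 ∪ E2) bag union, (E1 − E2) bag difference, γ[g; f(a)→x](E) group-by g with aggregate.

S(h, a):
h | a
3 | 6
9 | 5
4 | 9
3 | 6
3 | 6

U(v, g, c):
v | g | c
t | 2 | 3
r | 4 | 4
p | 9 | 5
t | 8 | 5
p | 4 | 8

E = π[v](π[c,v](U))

Per-node cardinality:
  U → 5
  π[c,v](U) → 5
  π[v](π[c,v](U)) → 5

|E| = 5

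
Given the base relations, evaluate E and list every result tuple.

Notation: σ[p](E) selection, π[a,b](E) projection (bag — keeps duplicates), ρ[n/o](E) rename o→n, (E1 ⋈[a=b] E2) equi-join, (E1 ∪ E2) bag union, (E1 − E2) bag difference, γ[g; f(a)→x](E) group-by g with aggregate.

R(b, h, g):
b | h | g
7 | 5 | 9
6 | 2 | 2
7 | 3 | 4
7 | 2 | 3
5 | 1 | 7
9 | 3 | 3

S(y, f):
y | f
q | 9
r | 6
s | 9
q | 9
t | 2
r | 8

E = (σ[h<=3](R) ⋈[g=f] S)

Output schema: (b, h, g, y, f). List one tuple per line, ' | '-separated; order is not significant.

Per-node cardinality:
  R → 6
  σ[h<=3](R) → 5
  S → 6
  (σ[h<=3](R) ⋈[g=f] S) → 1

== RESULT ==
b | h | g | y | f
6 | 2 | 2 | t | 2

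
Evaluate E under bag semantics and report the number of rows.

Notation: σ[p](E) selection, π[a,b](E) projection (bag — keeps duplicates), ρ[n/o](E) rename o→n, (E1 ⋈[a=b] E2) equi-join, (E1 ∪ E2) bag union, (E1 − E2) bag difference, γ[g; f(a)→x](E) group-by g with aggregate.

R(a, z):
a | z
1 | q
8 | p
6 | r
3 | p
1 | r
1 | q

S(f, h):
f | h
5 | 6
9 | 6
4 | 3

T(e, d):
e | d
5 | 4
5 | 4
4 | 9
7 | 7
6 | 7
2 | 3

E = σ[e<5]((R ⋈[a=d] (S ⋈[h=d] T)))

Per-node cardinality:
  R → 6
  S → 3
  T → 6
  (S ⋈[h=d] T) → 1
  (R ⋈[a=d] (S ⋈[h=d] T)) → 1
  σ[e<5]((R ⋈[a=d] (S ⋈[h=d] T))) → 1

|E| = 1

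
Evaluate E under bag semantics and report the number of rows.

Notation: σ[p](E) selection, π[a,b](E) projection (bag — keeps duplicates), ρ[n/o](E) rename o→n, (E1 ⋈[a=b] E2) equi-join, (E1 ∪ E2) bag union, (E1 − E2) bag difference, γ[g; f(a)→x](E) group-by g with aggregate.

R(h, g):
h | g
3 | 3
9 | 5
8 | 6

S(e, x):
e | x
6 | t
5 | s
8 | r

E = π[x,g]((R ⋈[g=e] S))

Row counts bottom-up:
  R → 3
  S → 3
  (R ⋈[g=e] S) → 2
  π[x,g]((R ⋈[g=e] S)) → 2

|E| = 2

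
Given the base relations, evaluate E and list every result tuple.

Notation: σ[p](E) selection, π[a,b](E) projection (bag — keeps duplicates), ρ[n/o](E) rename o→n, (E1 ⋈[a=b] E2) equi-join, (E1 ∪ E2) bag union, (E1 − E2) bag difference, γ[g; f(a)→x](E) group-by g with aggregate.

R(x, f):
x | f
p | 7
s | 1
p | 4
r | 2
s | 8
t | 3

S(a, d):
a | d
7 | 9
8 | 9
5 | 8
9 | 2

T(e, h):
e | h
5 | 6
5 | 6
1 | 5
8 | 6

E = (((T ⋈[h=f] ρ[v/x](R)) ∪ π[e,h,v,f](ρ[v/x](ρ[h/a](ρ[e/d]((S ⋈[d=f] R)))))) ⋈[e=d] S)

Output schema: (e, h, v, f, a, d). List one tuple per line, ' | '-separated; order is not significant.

Subexpression sizes:
  T → 4
  R → 6
  ρ[v/x](R) → 6
  (T ⋈[h=f] ρ[v/x](R)) → 0
  S → 4
  R → 6
  (S ⋈[d=f] R) → 2
  ρ[e/d]((S ⋈[d=f] R)) → 2
  ρ[h/a](ρ[e/d]((S ⋈[d=f] R))) → 2
  ρ[v/x](ρ[h/a](ρ[e/d]((S ⋈[d=f] R)))) → 2
  π[e,h,v,f](ρ[v/x](ρ[h/a](ρ[e/d]((S ⋈[d=f] R))))) → 2
  ((T ⋈[h=f] ρ[v/x](R)) ∪ π[e,h,v,f](ρ[v/x](ρ[h/a](ρ[e/d]((S ⋈[d=f] R)))))) → 2
  S → 4
  (((T ⋈[h=f] ρ[v/x](R)) ∪ π[e,h,v,f](ρ[v/x](ρ[h/a](ρ[e/d]((S ⋈[d=f] R)))))) ⋈[e=d] S) → 2

== RESULT ==
e | h | v | f | a | d
2 | 9 | r | 2 | 9 | 2
8 | 5 | s | 8 | 5 | 8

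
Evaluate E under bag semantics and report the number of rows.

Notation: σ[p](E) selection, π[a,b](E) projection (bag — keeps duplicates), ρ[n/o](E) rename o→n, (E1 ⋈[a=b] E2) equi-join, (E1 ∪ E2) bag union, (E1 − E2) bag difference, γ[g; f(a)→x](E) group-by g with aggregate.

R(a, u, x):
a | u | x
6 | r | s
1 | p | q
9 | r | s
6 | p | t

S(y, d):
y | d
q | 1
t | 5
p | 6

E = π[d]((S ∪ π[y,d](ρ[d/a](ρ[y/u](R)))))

Subexpression sizes:
  S → 3
  R → 4
  ρ[y/u](R) → 4
  ρ[d/a](ρ[y/u](R)) → 4
  π[y,d](ρ[d/a](ρ[y/u](R))) → 4
  (S ∪ π[y,d](ρ[d/a](ρ[y/u](R)))) → 7
  π[d]((S ∪ π[y,d](ρ[d/a](ρ[y/u](R))))) → 7

|E| = 7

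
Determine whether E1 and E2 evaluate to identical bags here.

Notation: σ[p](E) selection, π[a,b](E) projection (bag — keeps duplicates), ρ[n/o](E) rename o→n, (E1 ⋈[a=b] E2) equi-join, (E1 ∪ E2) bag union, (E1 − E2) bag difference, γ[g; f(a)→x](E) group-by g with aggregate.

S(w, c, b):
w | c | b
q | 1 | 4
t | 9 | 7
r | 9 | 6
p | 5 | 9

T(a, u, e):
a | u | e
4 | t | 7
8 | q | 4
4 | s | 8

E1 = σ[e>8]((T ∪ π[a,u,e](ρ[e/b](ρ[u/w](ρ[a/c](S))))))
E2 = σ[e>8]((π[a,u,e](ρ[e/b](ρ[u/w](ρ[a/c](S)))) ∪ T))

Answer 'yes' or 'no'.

E1 stepwise |·|:
  T → 3
  S → 4
  ρ[a/c](S) → 4
  ρ[u/w](ρ[a/c](S)) → 4
  ρ[e/b](ρ[u/w](ρ[a/c](S))) → 4
  π[a,u,e](ρ[e/b](ρ[u/w](ρ[a/c](S)))) → 4
  (T ∪ π[a,u,e](ρ[e/b](ρ[u/w](ρ[a/c](S))))) → 7
  σ[e>8]((T ∪ π[a,u,e](ρ[e/b](ρ[u/w](ρ[a/c](S)))))) → 1
E2 stepwise |·|:
  S → 4
  ρ[a/c](S) → 4
  ρ[u/w](ρ[a/c](S)) → 4
  ρ[e/b](ρ[u/w](ρ[a/c](S))) → 4
  π[a,u,e](ρ[e/b](ρ[u/w](ρ[a/c](S)))) → 4
  T → 3
  (π[a,u,e](ρ[e/b](ρ[u/w](ρ[a/c](S)))) ∪ T) → 7
  σ[e>8]((π[a,u,e](ρ[e/b](ρ[u/w](ρ[a/c](S)))) ∪ T)) → 1

E1 and E2 produce the same multiset:
a | u | e
5 | p | 9

yes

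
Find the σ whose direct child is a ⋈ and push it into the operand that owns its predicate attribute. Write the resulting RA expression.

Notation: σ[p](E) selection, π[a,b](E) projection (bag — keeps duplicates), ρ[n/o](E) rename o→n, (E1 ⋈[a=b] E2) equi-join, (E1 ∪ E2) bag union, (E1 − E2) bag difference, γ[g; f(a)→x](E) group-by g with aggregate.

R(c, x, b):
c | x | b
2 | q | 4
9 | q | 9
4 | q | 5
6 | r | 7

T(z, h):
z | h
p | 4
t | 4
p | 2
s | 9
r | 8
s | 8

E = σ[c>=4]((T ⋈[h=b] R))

σ filters on c, owned by the right side.
E' = (T ⋈[h=b] σ[c>=4](R))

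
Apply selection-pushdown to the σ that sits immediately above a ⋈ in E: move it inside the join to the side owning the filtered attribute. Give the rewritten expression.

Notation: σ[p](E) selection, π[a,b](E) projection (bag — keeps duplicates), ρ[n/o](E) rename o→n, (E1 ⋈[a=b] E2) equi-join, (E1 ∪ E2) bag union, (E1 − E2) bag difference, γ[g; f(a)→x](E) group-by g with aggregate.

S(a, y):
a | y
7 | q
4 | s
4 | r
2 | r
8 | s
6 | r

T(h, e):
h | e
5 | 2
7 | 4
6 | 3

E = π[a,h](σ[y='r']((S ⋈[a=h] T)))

σ filters on y, owned by the left side.
E' = π[a,h]((σ[y='r'](S) ⋈[a=h] T))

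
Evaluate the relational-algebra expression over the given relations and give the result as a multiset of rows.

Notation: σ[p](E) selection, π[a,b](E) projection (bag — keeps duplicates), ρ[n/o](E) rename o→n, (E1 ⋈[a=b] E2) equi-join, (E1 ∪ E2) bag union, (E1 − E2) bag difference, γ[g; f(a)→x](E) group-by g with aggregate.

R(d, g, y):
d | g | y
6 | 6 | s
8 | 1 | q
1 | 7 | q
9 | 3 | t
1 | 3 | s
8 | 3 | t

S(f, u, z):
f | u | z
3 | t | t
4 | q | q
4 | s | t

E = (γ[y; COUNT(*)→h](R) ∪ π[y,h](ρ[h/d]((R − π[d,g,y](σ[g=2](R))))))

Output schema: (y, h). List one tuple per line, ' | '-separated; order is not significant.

Subexpression sizes:
  R → 6
  γ[y; COUNT(*)→h](R) → 3
  R → 6
  R → 6
  σ[g=2](R) → 0
  π[d,g,y](σ[g=2](R)) → 0
  (R − π[d,g,y](σ[g=2](R))) → 6
  ρ[h/d]((R − π[d,g,y](σ[g=2](R)))) → 6
  π[y,h](ρ[h/d]((R − π[d,g,y](σ[g=2](R))))) → 6
  (γ[y; COUNT(*)→h](R) ∪ π[y,h](ρ[h/d]((R − π[d,g,y](σ[g=2](R)))))) → 9

== RESULT ==
y | h
q | 1
q | 2
q | 8
s | 1
s | 2
s | 6
t | 2
t | 8
t | 9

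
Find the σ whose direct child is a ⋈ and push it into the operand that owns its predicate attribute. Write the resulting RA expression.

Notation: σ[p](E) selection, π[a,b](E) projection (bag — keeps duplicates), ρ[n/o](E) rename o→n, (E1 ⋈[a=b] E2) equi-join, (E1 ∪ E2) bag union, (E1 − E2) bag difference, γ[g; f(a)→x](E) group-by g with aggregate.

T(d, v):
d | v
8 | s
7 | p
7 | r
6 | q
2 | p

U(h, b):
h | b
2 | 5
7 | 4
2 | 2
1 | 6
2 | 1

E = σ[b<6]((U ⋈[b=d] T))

σ filters on b, owned by the left side.
E' = (σ[b<6](U) ⋈[b=d] T)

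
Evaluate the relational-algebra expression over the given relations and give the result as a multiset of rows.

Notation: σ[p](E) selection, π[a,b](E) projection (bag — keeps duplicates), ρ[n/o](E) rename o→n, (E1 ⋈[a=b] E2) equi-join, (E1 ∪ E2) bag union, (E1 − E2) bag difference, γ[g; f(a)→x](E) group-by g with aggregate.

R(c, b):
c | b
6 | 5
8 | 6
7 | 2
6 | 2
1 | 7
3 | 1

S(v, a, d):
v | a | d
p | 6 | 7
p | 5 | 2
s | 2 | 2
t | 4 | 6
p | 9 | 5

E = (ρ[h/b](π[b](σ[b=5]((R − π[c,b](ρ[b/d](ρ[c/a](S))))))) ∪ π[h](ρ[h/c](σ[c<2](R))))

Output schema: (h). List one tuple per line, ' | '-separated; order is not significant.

Subexpression sizes:
  R → 6
  S → 5
  ρ[c/a](S) → 5
  ρ[b/d](ρ[c/a](S)) → 5
  π[c,b](ρ[b/d](ρ[c/a](S))) → 5
  (R − π[c,b](ρ[b/d](ρ[c/a](S)))) → 6
  σ[b=5]((R − π[c,b](ρ[b/d](ρ[c/a](S))))) → 1
  π[b](σ[b=5]((R − π[c,b](ρ[b/d](ρ[c/a](S)))))) → 1
  ρ[h/b](π[b](σ[b=5]((R − π[c,b](ρ[b/d](ρ[c/a](S))))))) → 1
  R → 6
  σ[c<2](R) → 1
  ρ[h/c](σ[c<2](R)) → 1
  π[h](ρ[h/c](σ[c<2](R))) → 1
  (ρ[h/b](π[b](σ[b=5]((R − π[c,b](ρ[b/d](ρ[c/a](S))))))) ∪ π[h](ρ[h/c](σ[c<2](R)))) → 2

== RESULT ==
h
1
5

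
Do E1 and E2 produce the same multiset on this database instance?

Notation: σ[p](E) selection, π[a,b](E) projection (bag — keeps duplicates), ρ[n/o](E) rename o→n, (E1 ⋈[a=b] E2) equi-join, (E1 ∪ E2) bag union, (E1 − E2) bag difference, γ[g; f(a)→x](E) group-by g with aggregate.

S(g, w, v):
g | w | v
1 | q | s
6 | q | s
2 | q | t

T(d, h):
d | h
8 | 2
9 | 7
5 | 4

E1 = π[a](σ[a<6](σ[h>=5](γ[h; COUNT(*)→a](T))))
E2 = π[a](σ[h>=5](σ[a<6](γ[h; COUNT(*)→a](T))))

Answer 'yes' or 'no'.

E1 subexpression sizes:
  T → 3
  γ[h; COUNT(*)→a](T) → 3
  σ[h>=5](γ[h; COUNT(*)→a](T)) → 1
  σ[a<6](σ[h>=5](γ[h; COUNT(*)→a](T))) → 1
  π[a](σ[a<6](σ[h>=5](γ[h; COUNT(*)→a](T)))) → 1
E2 subexpression sizes:
  T → 3
  γ[h; COUNT(*)→a](T) → 3
  σ[a<6](γ[h; COUNT(*)→a](T)) → 3
  σ[h>=5](σ[a<6](γ[h; COUNT(*)→a](T))) → 1
  π[a](σ[h>=5](σ[a<6](γ[h; COUNT(*)→a](T)))) → 1

E1 and E2 produce the same multiset:
a
1

yes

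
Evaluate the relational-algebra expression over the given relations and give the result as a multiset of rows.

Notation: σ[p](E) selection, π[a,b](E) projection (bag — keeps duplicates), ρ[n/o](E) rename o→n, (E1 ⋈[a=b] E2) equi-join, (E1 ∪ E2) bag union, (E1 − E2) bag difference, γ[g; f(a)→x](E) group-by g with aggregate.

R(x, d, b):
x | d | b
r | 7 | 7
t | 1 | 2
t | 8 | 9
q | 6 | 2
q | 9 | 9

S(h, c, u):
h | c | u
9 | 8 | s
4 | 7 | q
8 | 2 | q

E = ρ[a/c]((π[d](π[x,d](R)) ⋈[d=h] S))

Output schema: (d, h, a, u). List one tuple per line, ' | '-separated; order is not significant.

Stepwise |·|:
  R → 5
  π[x,d](R) → 5
  π[d](π[x,d](R)) → 5
  S → 3
  (π[d](π[x,d](R)) ⋈[d=h] S) → 2
  ρ[a/c]((π[d](π[x,d](R)) ⋈[d=h] S)) → 2

== RESULT ==
d | h | a | u
8 | 8 | 2 | q
9 | 9 | 8 | s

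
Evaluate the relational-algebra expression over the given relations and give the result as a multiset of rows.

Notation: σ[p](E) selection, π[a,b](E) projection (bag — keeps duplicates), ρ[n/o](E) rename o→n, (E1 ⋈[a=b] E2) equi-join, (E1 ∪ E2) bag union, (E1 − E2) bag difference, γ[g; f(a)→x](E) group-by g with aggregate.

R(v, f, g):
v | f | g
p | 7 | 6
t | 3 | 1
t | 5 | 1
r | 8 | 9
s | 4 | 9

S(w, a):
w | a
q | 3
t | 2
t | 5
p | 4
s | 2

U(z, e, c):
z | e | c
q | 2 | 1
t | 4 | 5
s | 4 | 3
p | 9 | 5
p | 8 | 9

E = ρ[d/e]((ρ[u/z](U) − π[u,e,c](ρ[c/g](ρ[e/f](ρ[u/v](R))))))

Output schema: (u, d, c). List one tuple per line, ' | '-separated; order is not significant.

Per-node cardinality:
  U → 5
  ρ[u/z](U) → 5
  R → 5
  ρ[u/v](R) → 5
  ρ[e/f](ρ[u/v](R)) → 5
  ρ[c/g](ρ[e/f](ρ[u/v](R))) → 5
  π[u,e,c](ρ[c/g](ρ[e/f](ρ[u/v](R)))) → 5
  (ρ[u/z](U) − π[u,e,c](ρ[c/g](ρ[e/f](ρ[u/v](R))))) → 5
  ρ[d/e]((ρ[u/z](U) − π[u,e,c](ρ[c/g](ρ[e/f](ρ[u/v](R)))))) → 5

== RESULT ==
u | d | c
p | 8 | 9
p | 9 | 5
q | 2 | 1
s | 4 | 3
t | 4 | 5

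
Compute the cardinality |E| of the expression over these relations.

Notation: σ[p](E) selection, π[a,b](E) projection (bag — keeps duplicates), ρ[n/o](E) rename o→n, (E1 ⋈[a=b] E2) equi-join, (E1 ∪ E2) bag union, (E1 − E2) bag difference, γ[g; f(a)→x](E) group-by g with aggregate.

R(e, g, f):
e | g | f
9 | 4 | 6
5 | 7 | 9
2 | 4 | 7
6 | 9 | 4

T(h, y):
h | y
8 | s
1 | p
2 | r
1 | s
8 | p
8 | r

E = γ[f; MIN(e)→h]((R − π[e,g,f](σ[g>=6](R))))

Stepwise |·|:
  R → 4
  R → 4
  σ[g>=6](R) → 2
  π[e,g,f](σ[g>=6](R)) → 2
  (R − π[e,g,f](σ[g>=6](R))) → 2
  γ[f; MIN(e)→h]((R − π[e,g,f](σ[g>=6](R)))) → 2

|E| = 2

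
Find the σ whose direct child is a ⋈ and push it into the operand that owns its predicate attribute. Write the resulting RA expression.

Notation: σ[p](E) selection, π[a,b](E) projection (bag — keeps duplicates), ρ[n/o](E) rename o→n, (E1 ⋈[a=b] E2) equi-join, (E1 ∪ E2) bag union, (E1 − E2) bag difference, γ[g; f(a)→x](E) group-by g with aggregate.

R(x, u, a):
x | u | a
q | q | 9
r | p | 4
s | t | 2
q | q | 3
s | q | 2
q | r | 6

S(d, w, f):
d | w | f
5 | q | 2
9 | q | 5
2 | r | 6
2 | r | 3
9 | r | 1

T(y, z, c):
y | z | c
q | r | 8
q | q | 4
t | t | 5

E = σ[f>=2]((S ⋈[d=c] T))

σ filters on f, owned by the left side.
E' = (σ[f>=2](S) ⋈[d=c] T)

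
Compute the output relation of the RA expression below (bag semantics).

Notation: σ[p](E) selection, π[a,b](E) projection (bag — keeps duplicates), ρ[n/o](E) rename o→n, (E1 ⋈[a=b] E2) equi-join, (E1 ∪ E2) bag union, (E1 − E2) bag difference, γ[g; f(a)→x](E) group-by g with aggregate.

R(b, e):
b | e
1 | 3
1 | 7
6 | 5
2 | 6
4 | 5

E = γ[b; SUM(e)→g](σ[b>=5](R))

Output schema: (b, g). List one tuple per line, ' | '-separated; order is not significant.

Subexpression sizes:
  R → 5
  σ[b>=5](R) → 1
  γ[b; SUM(e)→g](σ[b>=5](R)) → 1

== RESULT ==
b | g
6 | 5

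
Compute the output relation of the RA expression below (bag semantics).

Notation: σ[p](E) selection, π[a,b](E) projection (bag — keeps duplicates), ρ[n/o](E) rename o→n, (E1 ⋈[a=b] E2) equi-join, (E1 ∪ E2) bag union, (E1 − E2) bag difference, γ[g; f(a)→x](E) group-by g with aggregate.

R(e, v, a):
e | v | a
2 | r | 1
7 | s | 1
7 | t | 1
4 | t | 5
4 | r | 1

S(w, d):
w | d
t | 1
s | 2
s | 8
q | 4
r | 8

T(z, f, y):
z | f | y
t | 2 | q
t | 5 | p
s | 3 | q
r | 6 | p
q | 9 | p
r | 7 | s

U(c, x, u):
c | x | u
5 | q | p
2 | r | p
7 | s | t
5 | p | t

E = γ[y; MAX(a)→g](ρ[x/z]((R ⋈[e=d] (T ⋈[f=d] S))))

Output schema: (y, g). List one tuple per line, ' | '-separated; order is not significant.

Per-node cardinality:
  R → 5
  T → 6
  S → 5
  (T ⋈[f=d] S) → 1
  (R ⋈[e=d] (T ⋈[f=d] S)) → 1
  ρ[x/z]((R ⋈[e=d] (T ⋈[f=d] S))) → 1
  γ[y; MAX(a)→g](ρ[x/z]((R ⋈[e=d] (T ⋈[f=d] S)))) → 1

== RESULT ==
y | g
q | 1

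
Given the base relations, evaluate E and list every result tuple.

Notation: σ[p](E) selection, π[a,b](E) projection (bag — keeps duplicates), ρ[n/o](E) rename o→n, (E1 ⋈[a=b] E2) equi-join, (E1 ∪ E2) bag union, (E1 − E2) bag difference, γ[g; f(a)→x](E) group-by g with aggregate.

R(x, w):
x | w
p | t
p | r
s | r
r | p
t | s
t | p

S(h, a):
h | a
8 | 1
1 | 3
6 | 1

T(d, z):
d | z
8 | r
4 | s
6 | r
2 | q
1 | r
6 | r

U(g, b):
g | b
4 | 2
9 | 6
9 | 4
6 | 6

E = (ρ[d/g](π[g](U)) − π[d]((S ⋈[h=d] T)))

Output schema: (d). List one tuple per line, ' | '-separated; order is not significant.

Row counts bottom-up:
  U → 4
  π[g](U) → 4
  ρ[d/g](π[g](U)) → 4
  S → 3
  T → 6
  (S ⋈[h=d] T) → 4
  π[d]((S ⋈[h=d] T)) → 4
  (ρ[d/g](π[g](U)) − π[d]((S ⋈[h=d] T))) → 3

== RESULT ==
d
4
9
9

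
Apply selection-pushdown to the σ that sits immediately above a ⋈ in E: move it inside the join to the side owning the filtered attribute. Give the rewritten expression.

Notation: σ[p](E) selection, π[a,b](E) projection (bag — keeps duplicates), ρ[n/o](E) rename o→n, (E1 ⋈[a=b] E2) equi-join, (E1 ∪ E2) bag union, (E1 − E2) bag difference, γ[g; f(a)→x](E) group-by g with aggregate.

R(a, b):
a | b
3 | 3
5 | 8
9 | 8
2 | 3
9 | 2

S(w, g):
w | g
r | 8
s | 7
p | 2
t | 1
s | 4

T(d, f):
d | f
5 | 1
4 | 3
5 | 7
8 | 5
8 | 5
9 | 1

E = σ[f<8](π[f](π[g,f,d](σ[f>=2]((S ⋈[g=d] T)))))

σ filters on f, owned by the right side.
E' = σ[f<8](π[f](π[g,f,d]((S ⋈[g=d] σ[f>=2](T)))))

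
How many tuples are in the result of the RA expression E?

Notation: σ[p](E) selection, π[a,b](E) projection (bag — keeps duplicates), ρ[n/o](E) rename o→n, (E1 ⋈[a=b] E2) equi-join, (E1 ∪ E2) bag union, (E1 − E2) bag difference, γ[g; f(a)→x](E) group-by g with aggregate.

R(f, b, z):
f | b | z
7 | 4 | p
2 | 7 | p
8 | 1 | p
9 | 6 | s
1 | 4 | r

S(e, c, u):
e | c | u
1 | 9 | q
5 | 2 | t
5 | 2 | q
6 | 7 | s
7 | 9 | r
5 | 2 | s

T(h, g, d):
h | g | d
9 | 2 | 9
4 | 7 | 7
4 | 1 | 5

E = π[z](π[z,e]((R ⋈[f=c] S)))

Row counts bottom-up:
  R → 5
  S → 6
  (R ⋈[f=c] S) → 6
  π[z,e]((R ⋈[f=c] S)) → 6
  π[z](π[z,e]((R ⋈[f=c] S))) → 6

|E| = 6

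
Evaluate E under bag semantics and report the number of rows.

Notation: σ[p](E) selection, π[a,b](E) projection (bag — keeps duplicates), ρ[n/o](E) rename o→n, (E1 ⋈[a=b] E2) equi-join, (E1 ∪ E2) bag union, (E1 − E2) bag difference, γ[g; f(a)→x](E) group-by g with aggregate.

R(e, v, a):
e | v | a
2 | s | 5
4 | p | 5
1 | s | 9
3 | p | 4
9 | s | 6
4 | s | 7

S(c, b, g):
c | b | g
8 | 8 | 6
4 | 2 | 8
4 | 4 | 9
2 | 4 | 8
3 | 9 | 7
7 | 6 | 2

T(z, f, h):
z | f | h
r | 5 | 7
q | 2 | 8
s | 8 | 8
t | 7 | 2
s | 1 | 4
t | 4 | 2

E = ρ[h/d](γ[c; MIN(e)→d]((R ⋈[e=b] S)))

Stepwise |·|:
  R → 6
  S → 6
  (R ⋈[e=b] S) → 6
  γ[c; MIN(e)→d]((R ⋈[e=b] S)) → 3
  ρ[h/d](γ[c; MIN(e)→d]((R ⋈[e=b] S))) → 3

|E| = 3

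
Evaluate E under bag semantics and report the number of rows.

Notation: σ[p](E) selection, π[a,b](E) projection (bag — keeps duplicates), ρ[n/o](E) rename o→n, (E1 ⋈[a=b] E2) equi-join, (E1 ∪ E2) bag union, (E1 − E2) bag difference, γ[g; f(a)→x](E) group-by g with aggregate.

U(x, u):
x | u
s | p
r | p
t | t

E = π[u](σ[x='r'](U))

Per-node cardinality:
  U → 3
  σ[x='r'](U) → 1
  π[u](σ[x='r'](U)) → 1

|E| = 1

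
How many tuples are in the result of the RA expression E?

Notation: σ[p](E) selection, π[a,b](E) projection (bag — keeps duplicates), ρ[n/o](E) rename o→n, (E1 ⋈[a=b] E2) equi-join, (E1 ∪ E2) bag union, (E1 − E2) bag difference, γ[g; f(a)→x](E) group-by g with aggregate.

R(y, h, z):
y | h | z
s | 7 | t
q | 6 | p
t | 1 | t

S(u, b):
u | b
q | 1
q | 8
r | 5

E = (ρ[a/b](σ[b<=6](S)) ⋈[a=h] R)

Per-node cardinality:
  S → 3
  σ[b<=6](S) → 2
  ρ[a/b](σ[b<=6](S)) → 2
  R → 3
  (ρ[a/b](σ[b<=6](S)) ⋈[a=h] R) → 1

|E| = 1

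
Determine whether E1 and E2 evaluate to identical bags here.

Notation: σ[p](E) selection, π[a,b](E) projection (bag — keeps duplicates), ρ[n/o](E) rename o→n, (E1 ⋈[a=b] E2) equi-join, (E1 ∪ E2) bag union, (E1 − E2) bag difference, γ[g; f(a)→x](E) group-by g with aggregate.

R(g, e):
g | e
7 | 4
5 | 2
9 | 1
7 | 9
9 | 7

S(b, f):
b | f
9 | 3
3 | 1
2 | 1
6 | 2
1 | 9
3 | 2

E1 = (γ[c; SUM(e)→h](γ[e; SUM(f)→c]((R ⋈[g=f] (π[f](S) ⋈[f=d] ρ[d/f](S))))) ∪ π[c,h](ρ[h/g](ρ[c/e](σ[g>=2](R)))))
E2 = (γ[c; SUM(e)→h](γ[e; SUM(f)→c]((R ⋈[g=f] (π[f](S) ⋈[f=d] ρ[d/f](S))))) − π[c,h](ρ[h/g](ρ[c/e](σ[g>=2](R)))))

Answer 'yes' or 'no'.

E1 per-node cardinality:
  R → 5
  S → 6
  π[f](S) → 6
  S → 6
  ρ[d/f](S) → 6
  (π[f](S) ⋈[f=d] ρ[d/f](S)) → 10
  (R ⋈[g=f] (π[f](S) ⋈[f=d] ρ[d/f](S))) → 2
  γ[e; SUM(f)→c]((R ⋈[g=f] (π[f](S) ⋈[f=d] ρ[d/f](S)))) → 2
  γ[c; SUM(e)→h](γ[e; SUM(f)→c]((R ⋈[g=f] (π[f](S) ⋈[f=d] ρ[d/f](S))))) → 1
  R → 5
  σ[g>=2](R) → 5
  ρ[c/e](σ[g>=2](R)) → 5
  ρ[h/g](ρ[c/e](σ[g>=2](R))) → 5
  π[c,h](ρ[h/g](ρ[c/e](σ[g>=2](R)))) → 5
  (γ[c; SUM(e)→h](γ[e; SUM(f)→c]((R ⋈[g=f] (π[f](S) ⋈[f=d] ρ[d/f](S))))) ∪ π[c,h](ρ[h/g](ρ[c/e](σ[g>=2](R))))) → 6
E2 per-node cardinality:
  R → 5
  S → 6
  π[f](S) → 6
  S → 6
  ρ[d/f](S) → 6
  (π[f](S) ⋈[f=d] ρ[d/f](S)) → 10
  (R ⋈[g=f] (π[f](S) ⋈[f=d] ρ[d/f](S))) → 2
  γ[e; SUM(f)→c]((R ⋈[g=f] (π[f](S) ⋈[f=d] ρ[d/f](S)))) → 2
  γ[c; SUM(e)→h](γ[e; SUM(f)→c]((R ⋈[g=f] (π[f](S) ⋈[f=d] ρ[d/f](S))))) → 1
  R → 5
  σ[g>=2](R) → 5
  ρ[c/e](σ[g>=2](R)) → 5
  ρ[h/g](ρ[c/e](σ[g>=2](R))) → 5
  π[c,h](ρ[h/g](ρ[c/e](σ[g>=2](R)))) → 5
  (γ[c; SUM(e)→h](γ[e; SUM(f)→c]((R ⋈[g=f] (π[f](S) ⋈[f=d] ρ[d/f](S))))) − π[c,h](ρ[h/g](ρ[c/e](σ[g>=2](R))))) → 1

E1 result:
c | h
1 | 9
2 | 5
4 | 7
7 | 9
9 | 7
9 | 8
E2 result:
c | h
9 | 8
Witness: (7, 9) appears 1× in E1 but 0× in E2.

no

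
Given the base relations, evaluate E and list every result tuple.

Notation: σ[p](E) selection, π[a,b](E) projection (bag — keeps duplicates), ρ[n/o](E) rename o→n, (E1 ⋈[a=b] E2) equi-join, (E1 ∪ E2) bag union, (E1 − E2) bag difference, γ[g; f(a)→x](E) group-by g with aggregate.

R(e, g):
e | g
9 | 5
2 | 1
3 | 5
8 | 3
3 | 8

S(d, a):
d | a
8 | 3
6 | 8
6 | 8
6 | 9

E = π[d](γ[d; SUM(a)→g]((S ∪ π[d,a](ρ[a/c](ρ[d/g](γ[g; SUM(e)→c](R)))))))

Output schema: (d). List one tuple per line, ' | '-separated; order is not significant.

Row counts bottom-up:
  S → 4
  R → 5
  γ[g; SUM(e)→c](R) → 4
  ρ[d/g](γ[g; SUM(e)→c](R)) → 4
  ρ[a/c](ρ[d/g](γ[g; SUM(e)→c](R))) → 4
  π[d,a](ρ[a/c](ρ[d/g](γ[g; SUM(e)→c](R)))) → 4
  (S ∪ π[d,a](ρ[a/c](ρ[d/g](γ[g; SUM(e)→c](R))))) → 8
  γ[d; SUM(a)→g]((S ∪ π[d,a](ρ[a/c](ρ[d/g](γ[g; SUM(e)→c](R)))))) → 5
  π[d](γ[d; SUM(a)→g]((S ∪ π[d,a](ρ[a/c](ρ[d/g](γ[g; SUM(e)→c](R))))))) → 5

== RESULT ==
d
1
3
5
6
8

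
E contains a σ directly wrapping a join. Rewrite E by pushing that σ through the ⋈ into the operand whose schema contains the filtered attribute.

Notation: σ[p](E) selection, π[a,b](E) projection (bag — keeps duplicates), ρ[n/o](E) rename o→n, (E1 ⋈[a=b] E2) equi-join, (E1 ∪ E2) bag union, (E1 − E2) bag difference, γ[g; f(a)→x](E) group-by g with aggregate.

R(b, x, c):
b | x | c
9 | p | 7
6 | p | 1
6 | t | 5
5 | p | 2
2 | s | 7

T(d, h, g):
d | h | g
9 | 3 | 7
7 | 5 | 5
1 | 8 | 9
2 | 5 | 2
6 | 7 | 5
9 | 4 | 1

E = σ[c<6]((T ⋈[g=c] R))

σ filters on c, owned by the right side.
E' = (T ⋈[g=c] σ[c<6](R))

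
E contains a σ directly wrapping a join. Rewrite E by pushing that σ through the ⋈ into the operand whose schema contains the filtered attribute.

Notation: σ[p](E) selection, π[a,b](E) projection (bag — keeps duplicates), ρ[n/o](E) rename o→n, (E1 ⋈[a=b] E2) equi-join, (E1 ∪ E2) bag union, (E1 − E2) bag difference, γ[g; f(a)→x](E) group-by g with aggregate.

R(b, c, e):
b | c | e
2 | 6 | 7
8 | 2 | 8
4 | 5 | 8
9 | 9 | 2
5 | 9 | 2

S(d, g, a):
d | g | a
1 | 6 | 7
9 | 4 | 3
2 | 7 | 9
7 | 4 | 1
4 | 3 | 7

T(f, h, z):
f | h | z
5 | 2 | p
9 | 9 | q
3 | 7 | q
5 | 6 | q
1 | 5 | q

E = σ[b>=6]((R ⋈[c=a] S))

σ filters on b, owned by the left side.
E' = (σ[b>=6](R) ⋈[c=a] S)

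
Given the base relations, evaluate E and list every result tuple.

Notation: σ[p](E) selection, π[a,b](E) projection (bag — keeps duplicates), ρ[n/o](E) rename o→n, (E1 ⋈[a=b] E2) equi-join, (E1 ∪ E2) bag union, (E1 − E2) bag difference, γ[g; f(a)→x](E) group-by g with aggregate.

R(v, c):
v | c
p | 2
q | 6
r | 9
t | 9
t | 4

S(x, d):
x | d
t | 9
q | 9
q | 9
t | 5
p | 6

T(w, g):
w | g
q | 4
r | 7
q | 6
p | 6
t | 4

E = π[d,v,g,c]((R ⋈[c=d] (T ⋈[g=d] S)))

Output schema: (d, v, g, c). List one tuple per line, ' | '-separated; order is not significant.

Stepwise |·|:
  R → 5
  T → 5
  S → 5
  (T ⋈[g=d] S) → 2
  (R ⋈[c=d] (T ⋈[g=d] S)) → 2
  π[d,v,g,c]((R ⋈[c=d] (T ⋈[g=d] S))) → 2

== RESULT ==
d | v | g | c
6 | q | 6 | 6
6 | q | 6 | 6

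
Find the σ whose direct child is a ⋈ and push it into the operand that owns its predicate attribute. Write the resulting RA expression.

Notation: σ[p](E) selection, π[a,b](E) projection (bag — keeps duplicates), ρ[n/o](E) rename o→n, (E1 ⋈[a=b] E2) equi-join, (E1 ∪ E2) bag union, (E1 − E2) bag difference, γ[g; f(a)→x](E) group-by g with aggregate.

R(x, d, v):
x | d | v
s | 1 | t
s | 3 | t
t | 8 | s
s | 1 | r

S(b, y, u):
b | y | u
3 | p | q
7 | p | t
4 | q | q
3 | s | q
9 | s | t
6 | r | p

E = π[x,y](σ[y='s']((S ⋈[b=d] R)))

σ filters on y, owned by the left side.
E' = π[x,y]((σ[y='s'](S) ⋈[b=d] R))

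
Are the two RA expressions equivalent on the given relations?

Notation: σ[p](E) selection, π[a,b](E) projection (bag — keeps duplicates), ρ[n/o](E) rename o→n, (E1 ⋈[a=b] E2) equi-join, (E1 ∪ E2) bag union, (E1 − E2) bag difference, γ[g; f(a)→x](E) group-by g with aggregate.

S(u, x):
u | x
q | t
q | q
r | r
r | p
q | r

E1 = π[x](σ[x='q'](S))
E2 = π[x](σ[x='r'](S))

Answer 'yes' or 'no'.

E1 per-node cardinality:
  S → 5
  σ[x='q'](S) → 1
  π[x](σ[x='q'](S)) → 1
E2 per-node cardinality:
  S → 5
  σ[x='r'](S) → 2
  π[x](σ[x='r'](S)) → 2

E1 result:
x
q
E2 result:
x
r
r
Witness: ('q',) appears 1× in E1 but 0× in E2.

no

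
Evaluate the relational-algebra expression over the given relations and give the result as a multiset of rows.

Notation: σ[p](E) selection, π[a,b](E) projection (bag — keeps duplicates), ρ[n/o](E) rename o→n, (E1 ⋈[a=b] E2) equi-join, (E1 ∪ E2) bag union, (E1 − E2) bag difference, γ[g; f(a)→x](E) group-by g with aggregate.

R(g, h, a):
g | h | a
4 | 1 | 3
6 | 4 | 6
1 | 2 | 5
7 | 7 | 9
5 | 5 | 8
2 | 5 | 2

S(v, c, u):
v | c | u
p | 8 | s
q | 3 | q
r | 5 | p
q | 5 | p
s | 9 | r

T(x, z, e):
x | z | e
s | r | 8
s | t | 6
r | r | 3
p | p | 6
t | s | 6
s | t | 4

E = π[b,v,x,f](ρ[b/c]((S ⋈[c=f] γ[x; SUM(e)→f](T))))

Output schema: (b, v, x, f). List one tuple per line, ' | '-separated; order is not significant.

Row counts bottom-up:
  S → 5
  T → 6
  γ[x; SUM(e)→f](T) → 4
  (S ⋈[c=f] γ[x; SUM(e)→f](T)) → 1
  ρ[b/c]((S ⋈[c=f] γ[x; SUM(e)→f](T))) → 1
  π[b,v,x,f](ρ[b/c]((S ⋈[c=f] γ[x; SUM(e)→f](T)))) → 1

== RESULT ==
b | v | x | f
3 | q | r | 3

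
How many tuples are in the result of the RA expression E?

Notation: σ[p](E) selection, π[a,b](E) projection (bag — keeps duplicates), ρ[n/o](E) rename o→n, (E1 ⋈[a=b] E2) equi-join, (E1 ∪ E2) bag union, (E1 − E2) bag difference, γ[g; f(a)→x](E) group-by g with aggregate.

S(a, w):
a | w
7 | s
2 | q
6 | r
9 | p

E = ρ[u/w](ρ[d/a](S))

Stepwise |·|:
  S → 4
  ρ[d/a](S) → 4
  ρ[u/w](ρ[d/a](S)) → 4

|E| = 4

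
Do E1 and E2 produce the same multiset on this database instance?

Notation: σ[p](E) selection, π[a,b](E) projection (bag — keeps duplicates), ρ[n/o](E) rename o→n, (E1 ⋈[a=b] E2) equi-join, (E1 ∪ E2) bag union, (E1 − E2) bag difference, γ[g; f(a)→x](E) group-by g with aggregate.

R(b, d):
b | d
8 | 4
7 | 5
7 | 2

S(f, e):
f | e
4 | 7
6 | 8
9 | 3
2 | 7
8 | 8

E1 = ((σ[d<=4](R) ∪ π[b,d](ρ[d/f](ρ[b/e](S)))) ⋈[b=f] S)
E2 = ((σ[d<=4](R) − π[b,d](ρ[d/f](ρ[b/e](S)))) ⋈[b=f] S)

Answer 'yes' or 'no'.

E1 row counts bottom-up:
  R → 3
  σ[d<=4](R) → 2
  S → 5
  ρ[b/e](S) → 5
  ρ[d/f](ρ[b/e](S)) → 5
  π[b,d](ρ[d/f](ρ[b/e](S))) → 5
  (σ[d<=4](R) ∪ π[b,d](ρ[d/f](ρ[b/e](S)))) → 7
  S → 5
  ((σ[d<=4](R) ∪ π[b,d](ρ[d/f](ρ[b/e](S)))) ⋈[b=f] S) → 3
E2 row counts bottom-up:
  R → 3
  σ[d<=4](R) → 2
  S → 5
  ρ[b/e](S) → 5
  ρ[d/f](ρ[b/e](S)) → 5
  π[b,d](ρ[d/f](ρ[b/e](S))) → 5
  (σ[d<=4](R) − π[b,d](ρ[d/f](ρ[b/e](S)))) → 1
  S → 5
  ((σ[d<=4](R) − π[b,d](ρ[d/f](ρ[b/e](S)))) ⋈[b=f] S) → 1

E1 result:
b | d | f | e
8 | 4 | 8 | 8
8 | 6 | 8 | 8
8 | 8 | 8 | 8
E2 result:
b | d | f | e
8 | 4 | 8 | 8
Witness: (8, 6, 8, 8) appears 1× in E1 but 0× in E2.

no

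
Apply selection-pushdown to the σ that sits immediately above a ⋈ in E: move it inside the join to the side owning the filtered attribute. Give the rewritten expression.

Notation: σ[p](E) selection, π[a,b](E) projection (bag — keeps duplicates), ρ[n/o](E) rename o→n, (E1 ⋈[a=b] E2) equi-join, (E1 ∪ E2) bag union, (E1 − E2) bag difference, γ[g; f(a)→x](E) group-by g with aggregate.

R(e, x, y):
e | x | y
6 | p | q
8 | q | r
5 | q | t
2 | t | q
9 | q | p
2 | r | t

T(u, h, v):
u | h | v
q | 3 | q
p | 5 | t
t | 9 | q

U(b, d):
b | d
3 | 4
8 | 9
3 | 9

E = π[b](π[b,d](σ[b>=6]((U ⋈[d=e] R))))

σ filters on b, owned by the left side.
E' = π[b](π[b,d]((σ[b>=6](U) ⋈[d=e] R)))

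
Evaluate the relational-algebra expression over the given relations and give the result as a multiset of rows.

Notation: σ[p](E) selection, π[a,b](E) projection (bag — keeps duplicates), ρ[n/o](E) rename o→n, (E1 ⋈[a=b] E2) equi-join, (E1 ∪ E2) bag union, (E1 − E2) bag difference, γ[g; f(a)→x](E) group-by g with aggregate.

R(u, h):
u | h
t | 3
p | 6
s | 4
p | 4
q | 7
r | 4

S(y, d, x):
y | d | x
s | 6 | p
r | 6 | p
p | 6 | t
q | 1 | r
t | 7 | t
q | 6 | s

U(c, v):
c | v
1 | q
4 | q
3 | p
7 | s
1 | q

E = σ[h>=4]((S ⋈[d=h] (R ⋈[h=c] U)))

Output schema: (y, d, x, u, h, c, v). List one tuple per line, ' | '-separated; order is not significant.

Stepwise |·|:
  S → 6
  R → 6
  U → 5
  (R ⋈[h=c] U) → 5
  (S ⋈[d=h] (R ⋈[h=c] U)) → 1
  σ[h>=4]((S ⋈[d=h] (R ⋈[h=c] U))) → 1

== RESULT ==
y | d | x | u | h | c | v
t | 7 | t | q | 7 | 7 | s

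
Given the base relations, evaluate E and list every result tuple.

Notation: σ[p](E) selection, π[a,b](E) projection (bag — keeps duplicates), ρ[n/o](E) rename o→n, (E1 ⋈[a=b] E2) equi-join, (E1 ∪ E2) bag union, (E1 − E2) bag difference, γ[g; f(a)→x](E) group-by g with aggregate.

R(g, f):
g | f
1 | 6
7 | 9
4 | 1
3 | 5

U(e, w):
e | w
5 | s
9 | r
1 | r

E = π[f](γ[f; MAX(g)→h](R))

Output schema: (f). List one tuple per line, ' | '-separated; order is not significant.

Stepwise |·|:
  R → 4
  γ[f; MAX(g)→h](R) → 4
  π[f](γ[f; MAX(g)→h](R)) → 4

== RESULT ==
f
1
5
6
9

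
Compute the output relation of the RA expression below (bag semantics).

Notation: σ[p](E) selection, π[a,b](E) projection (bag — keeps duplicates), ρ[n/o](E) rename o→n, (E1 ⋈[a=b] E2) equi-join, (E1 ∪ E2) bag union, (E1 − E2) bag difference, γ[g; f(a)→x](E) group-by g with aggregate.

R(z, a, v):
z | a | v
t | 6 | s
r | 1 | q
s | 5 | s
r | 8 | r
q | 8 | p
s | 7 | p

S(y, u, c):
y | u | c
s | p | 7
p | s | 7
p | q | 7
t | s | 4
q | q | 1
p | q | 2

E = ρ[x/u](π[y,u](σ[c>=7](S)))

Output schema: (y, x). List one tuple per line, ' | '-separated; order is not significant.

Stepwise |·|:
  S → 6
  σ[c>=7](S) → 3
  π[y,u](σ[c>=7](S)) → 3
  ρ[x/u](π[y,u](σ[c>=7](S))) → 3

== RESULT ==
y | x
p | q
p | s
s | p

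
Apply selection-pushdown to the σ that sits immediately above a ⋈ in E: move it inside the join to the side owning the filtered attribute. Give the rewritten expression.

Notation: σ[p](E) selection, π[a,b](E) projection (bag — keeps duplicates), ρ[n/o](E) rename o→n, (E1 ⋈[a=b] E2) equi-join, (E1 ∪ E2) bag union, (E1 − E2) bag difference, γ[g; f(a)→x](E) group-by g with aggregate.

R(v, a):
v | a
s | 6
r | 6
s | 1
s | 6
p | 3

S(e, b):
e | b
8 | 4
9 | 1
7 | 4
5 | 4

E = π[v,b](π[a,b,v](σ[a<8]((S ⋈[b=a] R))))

σ filters on a, owned by the right side.
E' = π[v,b](π[a,b,v]((S ⋈[b=a] σ[a<8](R))))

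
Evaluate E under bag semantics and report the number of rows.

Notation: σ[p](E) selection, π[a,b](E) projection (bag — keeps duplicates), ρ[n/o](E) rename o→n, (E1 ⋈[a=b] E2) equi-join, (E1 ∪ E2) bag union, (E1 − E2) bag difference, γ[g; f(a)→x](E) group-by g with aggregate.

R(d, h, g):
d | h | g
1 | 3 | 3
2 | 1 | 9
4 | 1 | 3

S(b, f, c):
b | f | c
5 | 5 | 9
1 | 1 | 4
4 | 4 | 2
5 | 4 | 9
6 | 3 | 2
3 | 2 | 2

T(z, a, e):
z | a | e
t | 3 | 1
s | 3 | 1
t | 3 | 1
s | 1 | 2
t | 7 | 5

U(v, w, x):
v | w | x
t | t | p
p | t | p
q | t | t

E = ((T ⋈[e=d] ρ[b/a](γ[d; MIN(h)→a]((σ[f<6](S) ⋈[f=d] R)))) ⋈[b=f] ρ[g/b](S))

Subexpression sizes:
  T → 5
  S → 6
  σ[f<6](S) → 6
  R → 3
  (σ[f<6](S) ⋈[f=d] R) → 4
  γ[d; MIN(h)→a]((σ[f<6](S) ⋈[f=d] R)) → 3
  ρ[b/a](γ[d; MIN(h)→a]((σ[f<6](S) ⋈[f=d] R))) → 3
  (T ⋈[e=d] ρ[b/a](γ[d; MIN(h)→a]((σ[f<6](S) ⋈[f=d] R)))) → 4
  S → 6
  ρ[g/b](S) → 6
  ((T ⋈[e=d] ρ[b/a](γ[d; MIN(h)→a]((σ[f<6](S) ⋈[f=d] R)))) ⋈[b=f] ρ[g/b](S)) → 4

|E| = 4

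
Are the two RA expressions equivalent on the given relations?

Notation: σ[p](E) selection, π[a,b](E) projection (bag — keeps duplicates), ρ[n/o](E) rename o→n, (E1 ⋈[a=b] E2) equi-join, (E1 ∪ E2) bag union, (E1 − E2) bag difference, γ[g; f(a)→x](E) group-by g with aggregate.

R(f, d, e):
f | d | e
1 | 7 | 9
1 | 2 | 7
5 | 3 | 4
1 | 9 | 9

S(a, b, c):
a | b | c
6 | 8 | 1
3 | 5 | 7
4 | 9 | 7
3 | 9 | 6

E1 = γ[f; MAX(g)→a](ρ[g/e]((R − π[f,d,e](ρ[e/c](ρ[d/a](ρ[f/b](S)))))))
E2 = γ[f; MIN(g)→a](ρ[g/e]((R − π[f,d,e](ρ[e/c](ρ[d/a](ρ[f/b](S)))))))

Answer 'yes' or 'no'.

E1 row counts bottom-up:
  R → 4
  S → 4
  ρ[f/b](S) → 4
  ρ[d/a](ρ[f/b](S)) → 4
  ρ[e/c](ρ[d/a](ρ[f/b](S))) → 4
  π[f,d,e](ρ[e/c](ρ[d/a](ρ[f/b](S)))) → 4
  (R − π[f,d,e](ρ[e/c](ρ[d/a](ρ[f/b](S))))) → 4
  ρ[g/e]((R − π[f,d,e](ρ[e/c](ρ[d/a](ρ[f/b](S)))))) → 4
  γ[f; MAX(g)→a](ρ[g/e]((R − π[f,d,e](ρ[e/c](ρ[d/a](ρ[f/b](S))))))) → 2
E2 row counts bottom-up:
  R → 4
  S → 4
  ρ[f/b](S) → 4
  ρ[d/a](ρ[f/b](S)) → 4
  ρ[e/c](ρ[d/a](ρ[f/b](S))) → 4
  π[f,d,e](ρ[e/c](ρ[d/a](ρ[f/b](S)))) → 4
  (R − π[f,d,e](ρ[e/c](ρ[d/a](ρ[f/b](S))))) → 4
  ρ[g/e]((R − π[f,d,e](ρ[e/c](ρ[d/a](ρ[f/b](S)))))) → 4
  γ[f; MIN(g)→a](ρ[g/e]((R − π[f,d,e](ρ[e/c](ρ[d/a](ρ[f/b](S))))))) → 2

E1 result:
f | a
1 | 9
5 | 4
E2 result:
f | a
1 | 7
5 | 4
Witness: (1, 9) appears 1× in E1 but 0× in E2.

no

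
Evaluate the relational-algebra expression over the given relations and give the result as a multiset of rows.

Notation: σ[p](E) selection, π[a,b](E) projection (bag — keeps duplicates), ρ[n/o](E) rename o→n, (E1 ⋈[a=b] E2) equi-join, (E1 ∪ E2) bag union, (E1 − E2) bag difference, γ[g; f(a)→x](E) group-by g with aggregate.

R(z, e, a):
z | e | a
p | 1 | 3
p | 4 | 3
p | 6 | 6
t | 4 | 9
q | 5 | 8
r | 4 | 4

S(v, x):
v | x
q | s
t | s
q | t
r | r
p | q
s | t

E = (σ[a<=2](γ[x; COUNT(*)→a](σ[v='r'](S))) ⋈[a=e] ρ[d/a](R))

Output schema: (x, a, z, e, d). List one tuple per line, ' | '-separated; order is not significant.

Per-node cardinality:
  S → 6
  σ[v='r'](S) → 1
  γ[x; COUNT(*)→a](σ[v='r'](S)) → 1
  σ[a<=2](γ[x; COUNT(*)→a](σ[v='r'](S))) → 1
  R → 6
  ρ[d/a](R) → 6
  (σ[a<=2](γ[x; COUNT(*)→a](σ[v='r'](S))) ⋈[a=e] ρ[d/a](R)) → 1

== RESULT ==
x | a | z | e | d
r | 1 | p | 1 | 3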